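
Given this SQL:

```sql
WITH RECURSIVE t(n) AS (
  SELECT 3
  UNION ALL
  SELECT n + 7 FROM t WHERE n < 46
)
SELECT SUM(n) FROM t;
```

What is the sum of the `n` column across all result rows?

220

Base: n=3.
Iteration 1: 3 < 46 holds -> n = 3 + 7 = 10.
Iteration 2: 10 < 46 holds -> n = 10 + 7 = 17.
Iteration 3: 17 < 46 holds -> n = 17 + 7 = 24.
Iteration 4: 24 < 46 holds -> n = 24 + 7 = 31.
Iteration 5: 31 < 46 holds -> n = 31 + 7 = 38.
Iteration 6: 38 < 46 holds -> n = 38 + 7 = 45.
Iteration 7: 45 < 46 holds -> n = 45 + 7 = 52.
Iteration 8: 52 < 46 fails; recursion stops.
SUM(n) = 3 + 10 + 17 + 24 + 31 + 38 + 45 + 52 = 220.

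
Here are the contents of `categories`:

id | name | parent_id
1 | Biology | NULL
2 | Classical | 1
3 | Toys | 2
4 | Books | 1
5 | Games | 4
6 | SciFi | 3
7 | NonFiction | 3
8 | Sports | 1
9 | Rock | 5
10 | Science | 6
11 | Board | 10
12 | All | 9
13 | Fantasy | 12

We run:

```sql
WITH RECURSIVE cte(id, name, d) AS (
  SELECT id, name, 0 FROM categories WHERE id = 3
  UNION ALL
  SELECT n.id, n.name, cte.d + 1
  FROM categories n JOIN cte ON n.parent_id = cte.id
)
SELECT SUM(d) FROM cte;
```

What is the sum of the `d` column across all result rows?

Base: id=3 (Toys) at d 0.
Iteration 1: rows with parent_id in {3} -> SciFi (id 6, d 1), NonFiction (id 7, d 1).
Iteration 2: rows with parent_id in {6,7} -> Science (id 10, d 2).
Iteration 3: rows with parent_id in {10} -> Board (id 11, d 3).
Iteration 4: no rows with parent_id in {11}; recursion stops.
SUM(d) = 0 + 1 + 1 + 2 + 3 = 7.

7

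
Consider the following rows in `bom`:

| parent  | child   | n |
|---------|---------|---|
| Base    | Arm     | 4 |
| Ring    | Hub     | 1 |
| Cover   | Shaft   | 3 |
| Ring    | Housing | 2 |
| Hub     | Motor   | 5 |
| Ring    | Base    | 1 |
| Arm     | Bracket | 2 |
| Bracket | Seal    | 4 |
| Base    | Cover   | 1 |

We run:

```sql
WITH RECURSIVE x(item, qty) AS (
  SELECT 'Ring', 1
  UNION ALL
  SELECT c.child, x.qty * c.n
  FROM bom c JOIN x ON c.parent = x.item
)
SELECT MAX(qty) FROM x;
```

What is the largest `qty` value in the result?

32

Base: (Ring, qty=1).
Iteration 1: components of {Ring} -> Base = 1*1 = 1, Housing = 1*2 = 2, Hub = 1*1 = 1.
Iteration 2: components of {Base,Housing,Hub} -> Arm = 1*4 = 4, Cover = 1*1 = 1, Motor = 1*5 = 5.
Iteration 3: components of {Arm,Cover,Motor} -> Bracket = 4*2 = 8, Shaft = 1*3 = 3.
Iteration 4: components of {Bracket,Shaft} -> Seal = 8*4 = 32.
Iteration 5: no further components; recursion stops.
qty values: 1, 1, 1, 2, 5, 1, 4, 3, 8, 32; the maximum is 32.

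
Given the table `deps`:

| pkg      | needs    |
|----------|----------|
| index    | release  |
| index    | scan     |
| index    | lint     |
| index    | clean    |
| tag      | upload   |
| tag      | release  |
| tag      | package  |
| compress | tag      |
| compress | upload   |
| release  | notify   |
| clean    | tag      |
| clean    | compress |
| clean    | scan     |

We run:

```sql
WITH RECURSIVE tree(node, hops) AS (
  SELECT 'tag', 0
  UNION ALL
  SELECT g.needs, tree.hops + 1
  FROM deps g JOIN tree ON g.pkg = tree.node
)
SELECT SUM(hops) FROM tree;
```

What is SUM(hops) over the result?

Base: (tag, hops=0).
Iteration 1: edges from {tag} -> (package, hops=1), (release, hops=1), (upload, hops=1).
Iteration 2: edges from {package,release,upload} -> (notify, hops=2).
Iteration 3: no outgoing edges from {notify}; recursion stops.
SUM(hops) = 0 + 1 + 1 + 1 + 2 = 5.

5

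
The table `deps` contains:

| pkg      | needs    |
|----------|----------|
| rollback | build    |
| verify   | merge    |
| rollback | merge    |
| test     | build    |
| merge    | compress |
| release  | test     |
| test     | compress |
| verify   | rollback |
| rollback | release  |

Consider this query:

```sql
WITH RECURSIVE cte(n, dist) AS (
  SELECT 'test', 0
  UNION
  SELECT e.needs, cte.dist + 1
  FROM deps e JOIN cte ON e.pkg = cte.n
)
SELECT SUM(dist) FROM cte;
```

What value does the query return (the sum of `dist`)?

2

Base: (test, dist=0).
Iteration 1: edges from {test} -> (build, dist=1), (compress, dist=1).
Iteration 2: no outgoing edges from {build,compress}; recursion stops.
SUM(dist) = 0 + 1 + 1 = 2.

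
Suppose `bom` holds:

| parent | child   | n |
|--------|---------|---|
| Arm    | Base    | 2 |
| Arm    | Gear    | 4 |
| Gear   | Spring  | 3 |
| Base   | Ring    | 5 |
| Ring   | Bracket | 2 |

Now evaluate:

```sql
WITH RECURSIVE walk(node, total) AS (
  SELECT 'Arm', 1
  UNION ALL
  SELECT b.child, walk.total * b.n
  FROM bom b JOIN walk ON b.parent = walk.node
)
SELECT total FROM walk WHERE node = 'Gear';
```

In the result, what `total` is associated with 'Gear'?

Base: (Arm, total=1).
Iteration 1: components of {Arm} -> Base = 1*2 = 2, Gear = 1*4 = 4.
Iteration 2: components of {Base,Gear} -> Ring = 2*5 = 10, Spring = 4*3 = 12.
Iteration 3: components of {Ring,Spring} -> Bracket = 10*2 = 20.
Iteration 4: no further components; recursion stops.

4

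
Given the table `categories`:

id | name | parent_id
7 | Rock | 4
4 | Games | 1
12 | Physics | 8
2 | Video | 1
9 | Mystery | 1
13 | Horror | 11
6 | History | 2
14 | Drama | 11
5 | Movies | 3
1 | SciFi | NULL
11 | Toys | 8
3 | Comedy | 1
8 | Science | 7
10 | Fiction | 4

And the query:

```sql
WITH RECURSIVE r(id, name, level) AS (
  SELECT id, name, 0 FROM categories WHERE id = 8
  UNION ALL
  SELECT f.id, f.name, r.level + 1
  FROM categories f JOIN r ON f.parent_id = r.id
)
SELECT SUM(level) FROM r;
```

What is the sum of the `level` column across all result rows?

6

Base: id=8 (Science) at level 0.
Iteration 1: rows with parent_id in {8} -> Toys (id 11, level 1), Physics (id 12, level 1).
Iteration 2: rows with parent_id in {11,12} -> Horror (id 13, level 2), Drama (id 14, level 2).
Iteration 3: no rows with parent_id in {13,14}; recursion stops.
SUM(level) = 0 + 1 + 1 + 2 + 2 = 6.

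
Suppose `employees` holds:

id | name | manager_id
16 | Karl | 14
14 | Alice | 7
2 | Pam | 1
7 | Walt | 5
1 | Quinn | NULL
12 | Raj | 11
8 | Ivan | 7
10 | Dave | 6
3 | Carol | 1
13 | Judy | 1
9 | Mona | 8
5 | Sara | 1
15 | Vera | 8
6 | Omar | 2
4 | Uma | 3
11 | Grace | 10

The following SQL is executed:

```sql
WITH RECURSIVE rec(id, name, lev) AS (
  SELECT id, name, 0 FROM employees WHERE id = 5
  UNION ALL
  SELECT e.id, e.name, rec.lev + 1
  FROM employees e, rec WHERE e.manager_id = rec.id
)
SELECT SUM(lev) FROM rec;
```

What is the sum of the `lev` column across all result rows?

Base: id=5 (Sara) at lev 0.
Iteration 1: rows with manager_id in {5} -> Walt (id 7, lev 1).
Iteration 2: rows with manager_id in {7} -> Ivan (id 8, lev 2), Alice (id 14, lev 2).
Iteration 3: rows with manager_id in {8,14} -> Mona (id 9, lev 3), Vera (id 15, lev 3), Karl (id 16, lev 3).
Iteration 4: no rows with manager_id in {9,15,16}; recursion stops.
SUM(lev) = 0 + 1 + 2 + 2 + 3 + 3 + 3 = 14.

14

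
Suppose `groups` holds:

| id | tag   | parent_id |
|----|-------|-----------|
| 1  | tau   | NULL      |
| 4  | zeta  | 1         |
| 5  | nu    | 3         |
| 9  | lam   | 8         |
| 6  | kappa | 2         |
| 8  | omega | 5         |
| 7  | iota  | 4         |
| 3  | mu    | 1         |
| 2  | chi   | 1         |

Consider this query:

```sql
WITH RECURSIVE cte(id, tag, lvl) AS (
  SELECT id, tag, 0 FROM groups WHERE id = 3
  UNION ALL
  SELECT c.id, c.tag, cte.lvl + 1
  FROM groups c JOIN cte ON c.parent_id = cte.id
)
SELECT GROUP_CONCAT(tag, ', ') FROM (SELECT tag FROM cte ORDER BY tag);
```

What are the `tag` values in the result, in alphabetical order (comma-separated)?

lam, mu, nu, omega

Base: id=3 (mu) at lvl 0.
Iteration 1: rows with parent_id in {3} -> nu (id 5, lvl 1).
Iteration 2: rows with parent_id in {5} -> omega (id 8, lvl 2).
Iteration 3: rows with parent_id in {8} -> lam (id 9, lvl 3).
Iteration 4: no rows with parent_id in {9}; recursion stops.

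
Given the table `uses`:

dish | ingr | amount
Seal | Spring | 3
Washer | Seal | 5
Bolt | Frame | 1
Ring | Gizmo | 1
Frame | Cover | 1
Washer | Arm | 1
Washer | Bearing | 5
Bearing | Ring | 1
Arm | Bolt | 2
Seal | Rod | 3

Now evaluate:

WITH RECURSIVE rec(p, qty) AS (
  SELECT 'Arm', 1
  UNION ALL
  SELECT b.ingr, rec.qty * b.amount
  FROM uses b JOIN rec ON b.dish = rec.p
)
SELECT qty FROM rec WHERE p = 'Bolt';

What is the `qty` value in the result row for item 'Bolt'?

Base: (Arm, qty=1).
Iteration 1: components of {Arm} -> Bolt = 1*2 = 2.
Iteration 2: components of {Bolt} -> Frame = 2*1 = 2.
Iteration 3: components of {Frame} -> Cover = 2*1 = 2.
Iteration 4: no further components; recursion stops.

2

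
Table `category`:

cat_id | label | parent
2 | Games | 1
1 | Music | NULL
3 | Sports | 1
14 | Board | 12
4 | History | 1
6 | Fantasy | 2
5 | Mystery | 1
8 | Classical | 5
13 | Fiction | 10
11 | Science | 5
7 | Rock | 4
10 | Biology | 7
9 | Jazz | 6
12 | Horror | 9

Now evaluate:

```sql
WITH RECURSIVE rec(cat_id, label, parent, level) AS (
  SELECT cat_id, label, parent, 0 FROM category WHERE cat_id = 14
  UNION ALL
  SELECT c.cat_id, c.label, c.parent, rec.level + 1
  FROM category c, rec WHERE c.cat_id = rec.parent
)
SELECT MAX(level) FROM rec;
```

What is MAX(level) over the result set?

5

Base: cat_id=14 (Board), parent=12, level 0.
Iteration 1: join on cat_id=12 -> Horror (id 12, parent=9, level 1).
Iteration 2: join on cat_id=9 -> Jazz (id 9, parent=6, level 2).
Iteration 3: join on cat_id=6 -> Fantasy (id 6, parent=2, level 3).
Iteration 4: join on cat_id=2 -> Games (id 2, parent=1, level 4).
Iteration 5: join on cat_id=1 -> Music (id 1, parent=NULL, level 5).
Iteration 6: parent is NULL; no match; recursion stops.
level values: 0, 1, 2, 3, 4, 5; the maximum is 5.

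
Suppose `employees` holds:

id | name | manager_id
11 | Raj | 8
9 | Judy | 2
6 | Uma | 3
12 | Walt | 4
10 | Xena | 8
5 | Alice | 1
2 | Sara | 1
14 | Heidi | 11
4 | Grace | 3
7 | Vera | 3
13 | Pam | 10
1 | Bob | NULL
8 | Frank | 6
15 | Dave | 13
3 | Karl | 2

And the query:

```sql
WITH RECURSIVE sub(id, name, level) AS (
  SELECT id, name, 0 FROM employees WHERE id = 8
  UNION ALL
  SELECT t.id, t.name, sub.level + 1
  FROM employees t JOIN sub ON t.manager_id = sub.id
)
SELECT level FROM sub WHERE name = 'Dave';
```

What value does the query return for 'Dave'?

Base: id=8 (Frank) at level 0.
Iteration 1: rows with manager_id in {8} -> Xena (id 10, level 1), Raj (id 11, level 1).
Iteration 2: rows with manager_id in {10,11} -> Pam (id 13, level 2), Heidi (id 14, level 2).
Iteration 3: rows with manager_id in {13,14} -> Dave (id 15, level 3).
Iteration 4: no rows with manager_id in {15}; recursion stops.

3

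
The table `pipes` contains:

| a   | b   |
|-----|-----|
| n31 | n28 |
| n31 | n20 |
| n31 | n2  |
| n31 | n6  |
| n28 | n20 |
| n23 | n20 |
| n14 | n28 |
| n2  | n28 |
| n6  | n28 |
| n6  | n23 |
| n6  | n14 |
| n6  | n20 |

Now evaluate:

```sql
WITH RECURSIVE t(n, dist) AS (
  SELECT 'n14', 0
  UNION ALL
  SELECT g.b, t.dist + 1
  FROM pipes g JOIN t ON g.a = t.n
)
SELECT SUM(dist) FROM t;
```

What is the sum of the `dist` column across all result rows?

3

Base: (n14, dist=0).
Iteration 1: edges from {n14} -> (n28, dist=1).
Iteration 2: edges from {n28} -> (n20, dist=2).
Iteration 3: no outgoing edges from {n20}; recursion stops.
SUM(dist) = 0 + 1 + 2 = 3.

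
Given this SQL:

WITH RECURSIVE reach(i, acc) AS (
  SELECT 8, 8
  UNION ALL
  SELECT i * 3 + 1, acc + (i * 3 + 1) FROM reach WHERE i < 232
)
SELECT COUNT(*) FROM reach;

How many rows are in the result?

Base: i=8, acc=8.
Iteration 1: 8 < 232 holds -> i = 8 * 3 + 1 = 25, acc = 8 + 25 = 33.
Iteration 2: 25 < 232 holds -> i = 25 * 3 + 1 = 76, acc = 33 + 76 = 109.
Iteration 3: 76 < 232 holds -> i = 76 * 3 + 1 = 229, acc = 109 + 229 = 338.
Iteration 4: 229 < 232 holds -> i = 229 * 3 + 1 = 688, acc = 338 + 688 = 1026.
Iteration 5: 688 < 232 fails; recursion stops.
Total rows emitted: 5.

5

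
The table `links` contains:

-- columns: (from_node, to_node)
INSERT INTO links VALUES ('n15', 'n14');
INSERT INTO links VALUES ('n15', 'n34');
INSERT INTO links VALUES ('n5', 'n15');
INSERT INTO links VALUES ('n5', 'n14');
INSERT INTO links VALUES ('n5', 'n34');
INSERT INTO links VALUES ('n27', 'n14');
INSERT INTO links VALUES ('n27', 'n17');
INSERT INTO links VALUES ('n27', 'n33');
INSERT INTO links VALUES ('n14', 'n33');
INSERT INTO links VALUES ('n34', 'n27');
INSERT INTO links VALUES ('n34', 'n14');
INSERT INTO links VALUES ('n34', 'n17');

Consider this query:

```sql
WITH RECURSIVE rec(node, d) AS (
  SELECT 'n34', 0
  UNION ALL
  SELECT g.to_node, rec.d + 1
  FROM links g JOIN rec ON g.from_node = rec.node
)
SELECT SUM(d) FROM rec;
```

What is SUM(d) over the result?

Base: (n34, d=0).
Iteration 1: edges from {n34} -> (n14, d=1), (n17, d=1), (n27, d=1).
Iteration 2: edges from {n14,n17,n27} -> (n14, d=2), (n17, d=2), (n33, d=2) x2. [UNION ALL keeps all 4 new rows, including repeats]
Iteration 3: edges from {n14,n17,n33} -> (n33, d=3).
Iteration 4: no outgoing edges from {n33}; recursion stops.
SUM(d) = 0 + 1 + 1 + 1 + 2 + 2 + 2 + 2 + 3 = 14.

14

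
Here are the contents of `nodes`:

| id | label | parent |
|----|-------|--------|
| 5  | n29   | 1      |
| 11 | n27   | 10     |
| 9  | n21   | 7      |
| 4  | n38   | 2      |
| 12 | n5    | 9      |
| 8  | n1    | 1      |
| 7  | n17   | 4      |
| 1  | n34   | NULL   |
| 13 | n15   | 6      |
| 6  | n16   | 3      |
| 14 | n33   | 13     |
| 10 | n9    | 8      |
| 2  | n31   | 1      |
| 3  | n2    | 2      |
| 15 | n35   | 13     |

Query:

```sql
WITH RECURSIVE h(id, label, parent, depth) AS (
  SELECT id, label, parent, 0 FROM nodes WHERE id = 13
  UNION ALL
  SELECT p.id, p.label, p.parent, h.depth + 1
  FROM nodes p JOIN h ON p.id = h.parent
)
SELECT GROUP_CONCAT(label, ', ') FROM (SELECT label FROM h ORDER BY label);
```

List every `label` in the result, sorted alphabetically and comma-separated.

Base: id=13 (n15), parent=6, depth 0.
Iteration 1: join on id=6 -> n16 (id 6, parent=3, depth 1).
Iteration 2: join on id=3 -> n2 (id 3, parent=2, depth 2).
Iteration 3: join on id=2 -> n31 (id 2, parent=1, depth 3).
Iteration 4: join on id=1 -> n34 (id 1, parent=NULL, depth 4).
Iteration 5: parent is NULL; no match; recursion stops.

n15, n16, n2, n31, n34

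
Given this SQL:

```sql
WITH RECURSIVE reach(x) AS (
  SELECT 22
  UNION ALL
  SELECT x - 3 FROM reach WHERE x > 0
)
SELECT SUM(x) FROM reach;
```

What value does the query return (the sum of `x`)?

90

Base: x=22.
Iteration 1: 22 > 0 holds -> x = 22 - 3 = 19.
Iteration 2: 19 > 0 holds -> x = 19 - 3 = 16.
Iteration 3: 16 > 0 holds -> x = 16 - 3 = 13.
Iteration 4: 13 > 0 holds -> x = 13 - 3 = 10.
Iteration 5: 10 > 0 holds -> x = 10 - 3 = 7.
Iteration 6: 7 > 0 holds -> x = 7 - 3 = 4.
Iteration 7: 4 > 0 holds -> x = 4 - 3 = 1.
Iteration 8: 1 > 0 holds -> x = 1 - 3 = -2.
Iteration 9: -2 > 0 fails; recursion stops.
SUM(x) = 22 + 19 + 16 + 13 + 10 + 7 + 4 + 1 + -2 = 90.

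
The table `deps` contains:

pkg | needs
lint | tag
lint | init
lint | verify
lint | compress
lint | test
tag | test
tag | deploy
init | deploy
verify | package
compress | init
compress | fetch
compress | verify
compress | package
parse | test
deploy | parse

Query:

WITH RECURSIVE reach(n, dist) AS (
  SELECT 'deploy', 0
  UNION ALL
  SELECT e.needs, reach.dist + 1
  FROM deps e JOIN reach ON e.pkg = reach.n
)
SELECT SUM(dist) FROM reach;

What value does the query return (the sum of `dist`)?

3

Base: (deploy, dist=0).
Iteration 1: edges from {deploy} -> (parse, dist=1).
Iteration 2: edges from {parse} -> (test, dist=2).
Iteration 3: no outgoing edges from {test}; recursion stops.
SUM(dist) = 0 + 1 + 2 = 3.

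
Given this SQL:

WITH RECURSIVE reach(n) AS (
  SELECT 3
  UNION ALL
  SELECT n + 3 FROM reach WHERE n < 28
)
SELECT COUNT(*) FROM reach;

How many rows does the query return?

Base: n=3.
Iteration 1: 3 < 28 holds -> n = 3 + 3 = 6.
Iteration 2: 6 < 28 holds -> n = 6 + 3 = 9.
Iteration 3: 9 < 28 holds -> n = 9 + 3 = 12.
Iteration 4: 12 < 28 holds -> n = 12 + 3 = 15.
Iteration 5: 15 < 28 holds -> n = 15 + 3 = 18.
Iteration 6: 18 < 28 holds -> n = 18 + 3 = 21.
Iteration 7: 21 < 28 holds -> n = 21 + 3 = 24.
Iteration 8: 24 < 28 holds -> n = 24 + 3 = 27.
Iteration 9: 27 < 28 holds -> n = 27 + 3 = 30.
Iteration 10: 30 < 28 fails; recursion stops.
Total rows emitted: 10.

10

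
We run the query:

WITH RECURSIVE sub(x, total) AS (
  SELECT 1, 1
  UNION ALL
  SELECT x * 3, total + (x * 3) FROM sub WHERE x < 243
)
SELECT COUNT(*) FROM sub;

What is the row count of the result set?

Base: x=1, total=1.
Iteration 1: 1 < 243 holds -> x = 1 * 3 = 3, total = 1 + 3 = 4.
Iteration 2: 3 < 243 holds -> x = 3 * 3 = 9, total = 4 + 9 = 13.
Iteration 3: 9 < 243 holds -> x = 9 * 3 = 27, total = 13 + 27 = 40.
Iteration 4: 27 < 243 holds -> x = 27 * 3 = 81, total = 40 + 81 = 121.
Iteration 5: 81 < 243 holds -> x = 81 * 3 = 243, total = 121 + 243 = 364.
Iteration 6: 243 < 243 fails; recursion stops.
Total rows emitted: 6.

6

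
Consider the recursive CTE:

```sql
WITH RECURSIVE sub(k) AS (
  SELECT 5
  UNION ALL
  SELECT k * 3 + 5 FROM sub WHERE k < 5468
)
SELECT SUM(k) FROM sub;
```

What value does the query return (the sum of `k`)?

24580

Base: k=5.
Iteration 1: 5 < 5468 holds -> k = 5 * 3 + 5 = 20.
Iteration 2: 20 < 5468 holds -> k = 20 * 3 + 5 = 65.
Iteration 3: 65 < 5468 holds -> k = 65 * 3 + 5 = 200.
Iteration 4: 200 < 5468 holds -> k = 200 * 3 + 5 = 605.
Iteration 5: 605 < 5468 holds -> k = 605 * 3 + 5 = 1820.
Iteration 6: 1820 < 5468 holds -> k = 1820 * 3 + 5 = 5465.
Iteration 7: 5465 < 5468 holds -> k = 5465 * 3 + 5 = 16400.
Iteration 8: 16400 < 5468 fails; recursion stops.
SUM(k) = 5 + 20 + 65 + 200 + 605 + 1820 + 5465 + 16400 = 24580.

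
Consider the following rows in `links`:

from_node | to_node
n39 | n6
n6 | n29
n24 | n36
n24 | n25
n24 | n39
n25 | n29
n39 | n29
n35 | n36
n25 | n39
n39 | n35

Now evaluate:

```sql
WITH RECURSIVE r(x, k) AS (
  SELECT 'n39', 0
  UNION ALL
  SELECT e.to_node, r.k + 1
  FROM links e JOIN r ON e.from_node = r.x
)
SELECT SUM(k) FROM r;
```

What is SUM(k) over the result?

7

Base: (n39, k=0).
Iteration 1: edges from {n39} -> (n29, k=1), (n35, k=1), (n6, k=1).
Iteration 2: edges from {n29,n35,n6} -> (n29, k=2), (n36, k=2).
Iteration 3: no outgoing edges from {n29,n36}; recursion stops.
SUM(k) = 0 + 1 + 1 + 1 + 2 + 2 = 7.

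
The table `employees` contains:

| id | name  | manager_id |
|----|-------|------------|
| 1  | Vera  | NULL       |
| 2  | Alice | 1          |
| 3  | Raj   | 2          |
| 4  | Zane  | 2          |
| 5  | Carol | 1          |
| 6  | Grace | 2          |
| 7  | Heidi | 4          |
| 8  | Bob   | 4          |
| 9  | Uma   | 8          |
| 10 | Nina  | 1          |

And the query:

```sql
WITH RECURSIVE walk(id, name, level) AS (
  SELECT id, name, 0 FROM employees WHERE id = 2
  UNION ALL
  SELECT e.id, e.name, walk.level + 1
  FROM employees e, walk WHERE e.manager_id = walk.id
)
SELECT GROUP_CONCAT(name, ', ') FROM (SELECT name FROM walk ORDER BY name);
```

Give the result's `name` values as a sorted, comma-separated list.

Alice, Bob, Grace, Heidi, Raj, Uma, Zane

Base: id=2 (Alice) at level 0.
Iteration 1: rows with manager_id in {2} -> Raj (id 3, level 1), Zane (id 4, level 1), Grace (id 6, level 1).
Iteration 2: rows with manager_id in {3,4,6} -> Heidi (id 7, level 2), Bob (id 8, level 2).
Iteration 3: rows with manager_id in {7,8} -> Uma (id 9, level 3).
Iteration 4: no rows with manager_id in {9}; recursion stops.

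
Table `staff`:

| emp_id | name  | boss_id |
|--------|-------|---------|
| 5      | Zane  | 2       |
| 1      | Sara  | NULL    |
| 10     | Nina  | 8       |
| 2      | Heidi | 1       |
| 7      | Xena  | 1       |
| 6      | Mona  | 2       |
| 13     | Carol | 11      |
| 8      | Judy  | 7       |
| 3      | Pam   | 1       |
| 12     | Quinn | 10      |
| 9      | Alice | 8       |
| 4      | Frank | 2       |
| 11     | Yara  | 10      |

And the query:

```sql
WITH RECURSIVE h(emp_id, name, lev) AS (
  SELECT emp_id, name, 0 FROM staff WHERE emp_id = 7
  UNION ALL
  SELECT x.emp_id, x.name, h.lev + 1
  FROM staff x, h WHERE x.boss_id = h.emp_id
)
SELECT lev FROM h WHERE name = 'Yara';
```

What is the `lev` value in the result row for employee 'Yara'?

Base: emp_id=7 (Xena) at lev 0.
Iteration 1: rows with boss_id in {7} -> Judy (id 8, lev 1).
Iteration 2: rows with boss_id in {8} -> Alice (id 9, lev 2), Nina (id 10, lev 2).
Iteration 3: rows with boss_id in {9,10} -> Yara (id 11, lev 3), Quinn (id 12, lev 3).
Iteration 4: rows with boss_id in {11,12} -> Carol (id 13, lev 4).
Iteration 5: no rows with boss_id in {13}; recursion stops.

3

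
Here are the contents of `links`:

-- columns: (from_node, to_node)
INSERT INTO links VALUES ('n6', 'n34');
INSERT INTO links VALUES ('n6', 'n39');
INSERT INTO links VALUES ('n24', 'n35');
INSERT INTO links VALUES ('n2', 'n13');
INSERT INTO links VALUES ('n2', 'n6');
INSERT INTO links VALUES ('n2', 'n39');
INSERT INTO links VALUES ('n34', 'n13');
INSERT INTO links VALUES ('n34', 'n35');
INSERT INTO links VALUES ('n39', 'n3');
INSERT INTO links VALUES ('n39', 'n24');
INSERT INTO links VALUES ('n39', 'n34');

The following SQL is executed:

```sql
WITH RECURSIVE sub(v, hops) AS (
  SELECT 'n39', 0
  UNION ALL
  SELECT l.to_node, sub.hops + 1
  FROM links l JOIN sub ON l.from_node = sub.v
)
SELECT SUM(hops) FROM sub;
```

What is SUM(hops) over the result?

9

Base: (n39, hops=0).
Iteration 1: edges from {n39} -> (n24, hops=1), (n3, hops=1), (n34, hops=1).
Iteration 2: edges from {n24,n3,n34} -> (n13, hops=2), (n35, hops=2) x2. [UNION ALL keeps all 3 new rows, including repeats]
Iteration 3: no outgoing edges from {n13,n35}; recursion stops.
SUM(hops) = 0 + 1 + 1 + 1 + 2 + 2 + 2 = 9.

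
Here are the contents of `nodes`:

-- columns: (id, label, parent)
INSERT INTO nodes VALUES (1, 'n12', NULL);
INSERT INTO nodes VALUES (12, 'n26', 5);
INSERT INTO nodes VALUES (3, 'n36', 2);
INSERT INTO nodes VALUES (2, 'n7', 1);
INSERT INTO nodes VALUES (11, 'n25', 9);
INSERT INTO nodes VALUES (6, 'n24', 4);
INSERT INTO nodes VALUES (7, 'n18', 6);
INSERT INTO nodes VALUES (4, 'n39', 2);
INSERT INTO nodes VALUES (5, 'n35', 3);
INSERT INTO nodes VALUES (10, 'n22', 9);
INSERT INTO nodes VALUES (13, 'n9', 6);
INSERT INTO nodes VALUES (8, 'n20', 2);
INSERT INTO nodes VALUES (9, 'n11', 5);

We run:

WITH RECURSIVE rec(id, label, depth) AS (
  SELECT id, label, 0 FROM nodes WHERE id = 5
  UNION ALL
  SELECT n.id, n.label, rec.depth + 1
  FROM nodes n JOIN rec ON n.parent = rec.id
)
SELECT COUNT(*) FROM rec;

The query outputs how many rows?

Base: id=5 (n35) at depth 0.
Iteration 1: rows with parent in {5} -> n11 (id 9, depth 1), n26 (id 12, depth 1).
Iteration 2: rows with parent in {9,12} -> n22 (id 10, depth 2), n25 (id 11, depth 2).
Iteration 3: no rows with parent in {10,11}; recursion stops.
Total rows emitted: 5.

5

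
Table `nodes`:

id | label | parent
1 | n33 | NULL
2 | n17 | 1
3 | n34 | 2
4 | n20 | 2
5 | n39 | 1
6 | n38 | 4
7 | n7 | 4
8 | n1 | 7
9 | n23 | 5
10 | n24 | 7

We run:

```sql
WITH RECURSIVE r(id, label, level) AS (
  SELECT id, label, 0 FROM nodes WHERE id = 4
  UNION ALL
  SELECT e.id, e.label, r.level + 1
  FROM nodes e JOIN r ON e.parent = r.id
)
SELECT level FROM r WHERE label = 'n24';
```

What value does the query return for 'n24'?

Base: id=4 (n20) at level 0.
Iteration 1: rows with parent in {4} -> n38 (id 6, level 1), n7 (id 7, level 1).
Iteration 2: rows with parent in {6,7} -> n1 (id 8, level 2), n24 (id 10, level 2).
Iteration 3: no rows with parent in {8,10}; recursion stops.

2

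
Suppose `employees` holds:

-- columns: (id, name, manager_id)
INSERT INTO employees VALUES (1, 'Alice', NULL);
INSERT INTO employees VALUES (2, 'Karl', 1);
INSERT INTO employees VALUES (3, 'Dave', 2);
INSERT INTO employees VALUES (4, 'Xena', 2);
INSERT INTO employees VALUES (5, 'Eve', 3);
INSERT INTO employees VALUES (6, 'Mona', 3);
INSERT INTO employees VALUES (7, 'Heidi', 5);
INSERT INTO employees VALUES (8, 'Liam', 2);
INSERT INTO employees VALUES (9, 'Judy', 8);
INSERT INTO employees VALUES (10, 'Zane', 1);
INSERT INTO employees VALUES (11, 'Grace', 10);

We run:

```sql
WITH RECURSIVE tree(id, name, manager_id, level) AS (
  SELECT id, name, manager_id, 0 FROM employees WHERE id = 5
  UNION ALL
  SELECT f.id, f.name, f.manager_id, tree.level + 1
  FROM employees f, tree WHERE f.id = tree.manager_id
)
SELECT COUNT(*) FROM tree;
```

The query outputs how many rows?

4

Base: id=5 (Eve), manager_id=3, level 0.
Iteration 1: join on id=3 -> Dave (id 3, manager_id=2, level 1).
Iteration 2: join on id=2 -> Karl (id 2, manager_id=1, level 2).
Iteration 3: join on id=1 -> Alice (id 1, manager_id=NULL, level 3).
Iteration 4: manager_id is NULL; no match; recursion stops.
Total rows emitted: 4.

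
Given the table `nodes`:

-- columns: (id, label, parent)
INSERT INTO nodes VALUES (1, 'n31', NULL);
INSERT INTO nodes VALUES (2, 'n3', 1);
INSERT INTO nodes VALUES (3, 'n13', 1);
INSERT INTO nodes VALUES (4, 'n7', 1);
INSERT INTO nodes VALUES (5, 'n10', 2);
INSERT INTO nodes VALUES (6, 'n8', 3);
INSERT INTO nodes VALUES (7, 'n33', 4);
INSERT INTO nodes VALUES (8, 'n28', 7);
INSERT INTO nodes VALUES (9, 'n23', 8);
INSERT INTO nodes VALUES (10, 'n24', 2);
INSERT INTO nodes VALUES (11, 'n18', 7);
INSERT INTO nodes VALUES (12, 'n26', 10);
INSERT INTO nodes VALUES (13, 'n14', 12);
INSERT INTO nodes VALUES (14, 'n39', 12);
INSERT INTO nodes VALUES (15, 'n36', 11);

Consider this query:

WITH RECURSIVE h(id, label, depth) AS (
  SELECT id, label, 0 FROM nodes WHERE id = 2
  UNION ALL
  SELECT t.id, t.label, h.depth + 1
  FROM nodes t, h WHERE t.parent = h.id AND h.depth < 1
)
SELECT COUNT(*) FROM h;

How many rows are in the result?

Base: id=2 (n3) at depth 0.
Iteration 1: rows with parent in {2} -> n10 (id 5, depth 1), n24 (id 10, depth 1).
Iteration 2: depth < 1 fails for all current rows; recursion stops.
Total rows emitted: 3.

3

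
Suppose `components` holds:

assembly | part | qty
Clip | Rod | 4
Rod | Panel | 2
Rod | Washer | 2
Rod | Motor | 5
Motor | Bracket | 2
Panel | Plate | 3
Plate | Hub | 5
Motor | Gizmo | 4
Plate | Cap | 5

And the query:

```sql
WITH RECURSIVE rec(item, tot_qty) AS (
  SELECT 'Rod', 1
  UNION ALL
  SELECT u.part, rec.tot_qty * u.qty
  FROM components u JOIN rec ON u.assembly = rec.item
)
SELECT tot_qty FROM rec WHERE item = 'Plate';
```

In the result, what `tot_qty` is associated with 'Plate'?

Base: (Rod, tot_qty=1).
Iteration 1: components of {Rod} -> Motor = 1*5 = 5, Panel = 1*2 = 2, Washer = 1*2 = 2.
Iteration 2: components of {Motor,Panel,Washer} -> Bracket = 5*2 = 10, Gizmo = 5*4 = 20, Plate = 2*3 = 6.
Iteration 3: components of {Bracket,Gizmo,Plate} -> Cap = 6*5 = 30, Hub = 6*5 = 30.
Iteration 4: no further components; recursion stops.

6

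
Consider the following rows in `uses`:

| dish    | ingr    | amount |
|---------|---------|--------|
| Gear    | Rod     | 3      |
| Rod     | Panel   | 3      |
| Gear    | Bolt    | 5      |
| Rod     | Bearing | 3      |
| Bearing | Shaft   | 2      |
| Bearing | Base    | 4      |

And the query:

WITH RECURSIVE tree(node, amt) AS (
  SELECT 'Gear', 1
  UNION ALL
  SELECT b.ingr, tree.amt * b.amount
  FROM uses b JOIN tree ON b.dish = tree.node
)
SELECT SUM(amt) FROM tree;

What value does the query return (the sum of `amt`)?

81

Base: (Gear, amt=1).
Iteration 1: components of {Gear} -> Bolt = 1*5 = 5, Rod = 1*3 = 3.
Iteration 2: components of {Bolt,Rod} -> Bearing = 3*3 = 9, Panel = 3*3 = 9.
Iteration 3: components of {Bearing,Panel} -> Base = 9*4 = 36, Shaft = 9*2 = 18.
Iteration 4: no further components; recursion stops.
SUM(amt) = 1 + 3 + 5 + 9 + 9 + 18 + 36 = 81.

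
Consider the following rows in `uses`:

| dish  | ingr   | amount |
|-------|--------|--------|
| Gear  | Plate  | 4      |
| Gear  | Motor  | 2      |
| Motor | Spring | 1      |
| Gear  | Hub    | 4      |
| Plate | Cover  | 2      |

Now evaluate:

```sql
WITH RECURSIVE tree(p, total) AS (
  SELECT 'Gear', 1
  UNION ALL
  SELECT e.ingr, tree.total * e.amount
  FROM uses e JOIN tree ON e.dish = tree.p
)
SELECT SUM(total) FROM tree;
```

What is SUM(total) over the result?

Base: (Gear, total=1).
Iteration 1: components of {Gear} -> Hub = 1*4 = 4, Motor = 1*2 = 2, Plate = 1*4 = 4.
Iteration 2: components of {Hub,Motor,Plate} -> Cover = 4*2 = 8, Spring = 2*1 = 2.
Iteration 3: no further components; recursion stops.
SUM(total) = 1 + 4 + 2 + 4 + 8 + 2 = 21.

21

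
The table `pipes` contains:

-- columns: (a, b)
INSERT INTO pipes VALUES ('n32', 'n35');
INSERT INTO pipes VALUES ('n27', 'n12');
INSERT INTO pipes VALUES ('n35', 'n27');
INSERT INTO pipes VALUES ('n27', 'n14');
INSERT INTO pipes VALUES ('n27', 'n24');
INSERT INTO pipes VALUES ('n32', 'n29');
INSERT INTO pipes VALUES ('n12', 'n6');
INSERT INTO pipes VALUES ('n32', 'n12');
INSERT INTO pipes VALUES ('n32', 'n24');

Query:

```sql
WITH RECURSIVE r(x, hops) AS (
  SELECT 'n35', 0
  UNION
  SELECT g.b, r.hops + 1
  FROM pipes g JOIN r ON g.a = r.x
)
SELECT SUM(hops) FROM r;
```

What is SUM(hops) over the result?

10

Base: (n35, hops=0).
Iteration 1: edges from {n35} -> (n27, hops=1).
Iteration 2: edges from {n27} -> (n12, hops=2), (n14, hops=2), (n24, hops=2).
Iteration 3: edges from {n12,n14,n24} -> (n6, hops=3).
Iteration 4: no outgoing edges from {n6}; recursion stops.
SUM(hops) = 0 + 1 + 2 + 2 + 2 + 3 = 10.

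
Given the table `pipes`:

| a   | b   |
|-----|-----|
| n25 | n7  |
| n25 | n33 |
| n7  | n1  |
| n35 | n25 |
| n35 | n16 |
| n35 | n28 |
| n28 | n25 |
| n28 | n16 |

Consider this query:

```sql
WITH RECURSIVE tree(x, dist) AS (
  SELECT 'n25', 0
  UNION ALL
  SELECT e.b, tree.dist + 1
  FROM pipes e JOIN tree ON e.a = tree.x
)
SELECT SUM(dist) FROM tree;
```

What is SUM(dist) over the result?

4

Base: (n25, dist=0).
Iteration 1: edges from {n25} -> (n33, dist=1), (n7, dist=1).
Iteration 2: edges from {n33,n7} -> (n1, dist=2).
Iteration 3: no outgoing edges from {n1}; recursion stops.
SUM(dist) = 0 + 1 + 1 + 2 = 4.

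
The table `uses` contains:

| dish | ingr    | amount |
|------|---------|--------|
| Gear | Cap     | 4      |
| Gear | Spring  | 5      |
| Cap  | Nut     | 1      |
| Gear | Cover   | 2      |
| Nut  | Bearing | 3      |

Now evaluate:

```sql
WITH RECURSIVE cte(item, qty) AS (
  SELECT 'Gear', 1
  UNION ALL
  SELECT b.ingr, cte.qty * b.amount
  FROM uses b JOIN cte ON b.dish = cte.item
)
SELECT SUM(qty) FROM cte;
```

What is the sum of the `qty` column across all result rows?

Base: (Gear, qty=1).
Iteration 1: components of {Gear} -> Cap = 1*4 = 4, Cover = 1*2 = 2, Spring = 1*5 = 5.
Iteration 2: components of {Cap,Cover,Spring} -> Nut = 4*1 = 4.
Iteration 3: components of {Nut} -> Bearing = 4*3 = 12.
Iteration 4: no further components; recursion stops.
SUM(qty) = 1 + 4 + 5 + 2 + 4 + 12 = 28.

28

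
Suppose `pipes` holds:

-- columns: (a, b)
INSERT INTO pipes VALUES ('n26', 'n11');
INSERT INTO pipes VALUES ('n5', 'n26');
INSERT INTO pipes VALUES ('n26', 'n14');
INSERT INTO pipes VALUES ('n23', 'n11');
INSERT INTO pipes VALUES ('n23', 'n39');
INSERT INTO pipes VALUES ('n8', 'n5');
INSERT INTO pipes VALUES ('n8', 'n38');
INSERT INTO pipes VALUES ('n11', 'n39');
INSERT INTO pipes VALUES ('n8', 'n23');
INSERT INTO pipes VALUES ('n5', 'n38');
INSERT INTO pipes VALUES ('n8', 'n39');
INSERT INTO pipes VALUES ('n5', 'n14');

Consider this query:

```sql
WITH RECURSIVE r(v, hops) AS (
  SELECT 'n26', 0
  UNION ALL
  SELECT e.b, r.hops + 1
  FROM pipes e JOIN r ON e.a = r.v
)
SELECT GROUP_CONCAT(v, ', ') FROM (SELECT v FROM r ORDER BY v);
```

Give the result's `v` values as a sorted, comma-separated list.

n11, n14, n26, n39

Base: (n26, hops=0).
Iteration 1: edges from {n26} -> (n11, hops=1), (n14, hops=1).
Iteration 2: edges from {n11,n14} -> (n39, hops=2).
Iteration 3: no outgoing edges from {n39}; recursion stops.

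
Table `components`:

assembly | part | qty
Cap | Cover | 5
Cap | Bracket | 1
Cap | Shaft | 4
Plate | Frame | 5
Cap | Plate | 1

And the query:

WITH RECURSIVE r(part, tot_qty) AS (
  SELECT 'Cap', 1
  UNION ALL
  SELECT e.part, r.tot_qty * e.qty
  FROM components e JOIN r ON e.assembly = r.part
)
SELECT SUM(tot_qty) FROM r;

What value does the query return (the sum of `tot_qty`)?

17

Base: (Cap, tot_qty=1).
Iteration 1: components of {Cap} -> Bracket = 1*1 = 1, Cover = 1*5 = 5, Plate = 1*1 = 1, Shaft = 1*4 = 4.
Iteration 2: components of {Bracket,Cover,Plate,Shaft} -> Frame = 1*5 = 5.
Iteration 3: no further components; recursion stops.
SUM(tot_qty) = 1 + 5 + 1 + 4 + 1 + 5 = 17.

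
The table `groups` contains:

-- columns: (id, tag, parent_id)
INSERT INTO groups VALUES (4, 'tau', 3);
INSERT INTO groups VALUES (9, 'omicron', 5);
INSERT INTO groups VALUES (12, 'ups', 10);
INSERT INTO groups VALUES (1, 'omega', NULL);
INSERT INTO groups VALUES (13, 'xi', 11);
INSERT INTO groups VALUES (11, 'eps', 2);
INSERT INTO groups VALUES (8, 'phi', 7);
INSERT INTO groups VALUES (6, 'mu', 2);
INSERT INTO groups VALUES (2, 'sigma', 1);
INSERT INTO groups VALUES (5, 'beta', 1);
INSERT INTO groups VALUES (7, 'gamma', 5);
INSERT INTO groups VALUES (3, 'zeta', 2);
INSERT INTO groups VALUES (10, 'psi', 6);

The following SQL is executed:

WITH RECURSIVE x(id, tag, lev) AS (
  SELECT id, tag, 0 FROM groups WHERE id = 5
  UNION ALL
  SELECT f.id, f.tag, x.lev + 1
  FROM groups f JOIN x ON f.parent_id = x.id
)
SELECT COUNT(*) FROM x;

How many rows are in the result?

Base: id=5 (beta) at lev 0.
Iteration 1: rows with parent_id in {5} -> gamma (id 7, lev 1), omicron (id 9, lev 1).
Iteration 2: rows with parent_id in {7,9} -> phi (id 8, lev 2).
Iteration 3: no rows with parent_id in {8}; recursion stops.
Total rows emitted: 4.

4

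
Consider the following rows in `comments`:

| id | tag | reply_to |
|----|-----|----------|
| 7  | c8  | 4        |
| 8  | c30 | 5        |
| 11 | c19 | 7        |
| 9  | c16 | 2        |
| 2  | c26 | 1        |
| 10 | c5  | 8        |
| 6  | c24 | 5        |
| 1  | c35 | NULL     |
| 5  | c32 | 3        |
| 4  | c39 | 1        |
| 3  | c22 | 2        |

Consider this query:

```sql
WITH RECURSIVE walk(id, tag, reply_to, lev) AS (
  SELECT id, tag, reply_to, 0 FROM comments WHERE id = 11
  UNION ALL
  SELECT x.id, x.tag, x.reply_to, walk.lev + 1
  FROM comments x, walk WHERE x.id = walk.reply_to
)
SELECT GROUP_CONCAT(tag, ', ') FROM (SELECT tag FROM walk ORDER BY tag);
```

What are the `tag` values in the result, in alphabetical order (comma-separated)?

c19, c35, c39, c8

Base: id=11 (c19), reply_to=7, lev 0.
Iteration 1: join on id=7 -> c8 (id 7, reply_to=4, lev 1).
Iteration 2: join on id=4 -> c39 (id 4, reply_to=1, lev 2).
Iteration 3: join on id=1 -> c35 (id 1, reply_to=NULL, lev 3).
Iteration 4: reply_to is NULL; no match; recursion stops.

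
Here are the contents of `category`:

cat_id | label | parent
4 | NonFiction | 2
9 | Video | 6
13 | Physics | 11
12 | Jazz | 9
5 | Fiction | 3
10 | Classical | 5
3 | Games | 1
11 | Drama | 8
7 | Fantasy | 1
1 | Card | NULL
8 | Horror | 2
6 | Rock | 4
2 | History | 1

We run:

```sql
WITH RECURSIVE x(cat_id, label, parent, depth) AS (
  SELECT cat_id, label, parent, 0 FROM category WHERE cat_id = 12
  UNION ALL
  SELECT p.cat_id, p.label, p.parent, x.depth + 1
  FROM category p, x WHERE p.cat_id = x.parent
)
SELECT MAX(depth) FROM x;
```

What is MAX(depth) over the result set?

Base: cat_id=12 (Jazz), parent=9, depth 0.
Iteration 1: join on cat_id=9 -> Video (id 9, parent=6, depth 1).
Iteration 2: join on cat_id=6 -> Rock (id 6, parent=4, depth 2).
Iteration 3: join on cat_id=4 -> NonFiction (id 4, parent=2, depth 3).
Iteration 4: join on cat_id=2 -> History (id 2, parent=1, depth 4).
Iteration 5: join on cat_id=1 -> Card (id 1, parent=NULL, depth 5).
Iteration 6: parent is NULL; no match; recursion stops.
depth values: 0, 1, 2, 3, 4, 5; the maximum is 5.

5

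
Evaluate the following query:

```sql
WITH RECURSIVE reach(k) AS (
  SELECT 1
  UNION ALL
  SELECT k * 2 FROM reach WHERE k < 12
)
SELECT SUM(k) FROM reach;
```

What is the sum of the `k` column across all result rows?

Base: k=1.
Iteration 1: 1 < 12 holds -> k = 1 * 2 = 2.
Iteration 2: 2 < 12 holds -> k = 2 * 2 = 4.
Iteration 3: 4 < 12 holds -> k = 4 * 2 = 8.
Iteration 4: 8 < 12 holds -> k = 8 * 2 = 16.
Iteration 5: 16 < 12 fails; recursion stops.
SUM(k) = 1 + 2 + 4 + 8 + 16 = 31.

31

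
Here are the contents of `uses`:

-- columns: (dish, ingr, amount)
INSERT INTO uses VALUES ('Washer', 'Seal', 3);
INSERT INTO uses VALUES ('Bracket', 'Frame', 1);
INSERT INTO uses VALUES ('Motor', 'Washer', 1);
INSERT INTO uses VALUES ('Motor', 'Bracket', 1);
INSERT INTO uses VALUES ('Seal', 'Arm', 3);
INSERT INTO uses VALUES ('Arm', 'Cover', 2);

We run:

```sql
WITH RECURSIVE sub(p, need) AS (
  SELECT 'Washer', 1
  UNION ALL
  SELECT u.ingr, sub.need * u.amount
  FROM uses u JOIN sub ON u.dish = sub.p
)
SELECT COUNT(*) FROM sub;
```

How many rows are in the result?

4

Base: (Washer, need=1).
Iteration 1: components of {Washer} -> Seal = 1*3 = 3.
Iteration 2: components of {Seal} -> Arm = 3*3 = 9.
Iteration 3: components of {Arm} -> Cover = 9*2 = 18.
Iteration 4: no further components; recursion stops.
Total rows emitted: 4.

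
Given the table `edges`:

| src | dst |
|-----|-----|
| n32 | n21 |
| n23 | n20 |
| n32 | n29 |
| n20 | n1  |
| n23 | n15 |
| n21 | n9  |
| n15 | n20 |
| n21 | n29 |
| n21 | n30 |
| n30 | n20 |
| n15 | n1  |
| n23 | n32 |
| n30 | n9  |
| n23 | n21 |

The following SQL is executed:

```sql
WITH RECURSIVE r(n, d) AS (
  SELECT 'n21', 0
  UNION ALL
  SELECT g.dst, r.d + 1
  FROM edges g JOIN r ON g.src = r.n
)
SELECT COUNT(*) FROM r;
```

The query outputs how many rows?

7

Base: (n21, d=0).
Iteration 1: edges from {n21} -> (n29, d=1), (n30, d=1), (n9, d=1).
Iteration 2: edges from {n29,n30,n9} -> (n20, d=2), (n9, d=2).
Iteration 3: edges from {n20,n9} -> (n1, d=3).
Iteration 4: no outgoing edges from {n1}; recursion stops.
Total rows emitted: 7.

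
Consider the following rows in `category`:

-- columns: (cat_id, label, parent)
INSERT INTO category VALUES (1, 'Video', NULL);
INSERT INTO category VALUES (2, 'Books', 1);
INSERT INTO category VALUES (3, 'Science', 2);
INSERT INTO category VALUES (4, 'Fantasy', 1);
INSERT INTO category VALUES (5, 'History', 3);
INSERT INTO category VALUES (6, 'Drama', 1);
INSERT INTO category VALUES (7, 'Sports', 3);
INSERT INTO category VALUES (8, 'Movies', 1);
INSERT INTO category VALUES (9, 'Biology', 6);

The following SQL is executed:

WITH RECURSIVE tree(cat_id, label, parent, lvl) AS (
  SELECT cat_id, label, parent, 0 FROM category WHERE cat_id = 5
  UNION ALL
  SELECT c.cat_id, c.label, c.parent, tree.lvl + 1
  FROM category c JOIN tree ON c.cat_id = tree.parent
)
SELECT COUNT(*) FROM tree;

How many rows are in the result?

Base: cat_id=5 (History), parent=3, lvl 0.
Iteration 1: join on cat_id=3 -> Science (id 3, parent=2, lvl 1).
Iteration 2: join on cat_id=2 -> Books (id 2, parent=1, lvl 2).
Iteration 3: join on cat_id=1 -> Video (id 1, parent=NULL, lvl 3).
Iteration 4: parent is NULL; no match; recursion stops.
Total rows emitted: 4.

4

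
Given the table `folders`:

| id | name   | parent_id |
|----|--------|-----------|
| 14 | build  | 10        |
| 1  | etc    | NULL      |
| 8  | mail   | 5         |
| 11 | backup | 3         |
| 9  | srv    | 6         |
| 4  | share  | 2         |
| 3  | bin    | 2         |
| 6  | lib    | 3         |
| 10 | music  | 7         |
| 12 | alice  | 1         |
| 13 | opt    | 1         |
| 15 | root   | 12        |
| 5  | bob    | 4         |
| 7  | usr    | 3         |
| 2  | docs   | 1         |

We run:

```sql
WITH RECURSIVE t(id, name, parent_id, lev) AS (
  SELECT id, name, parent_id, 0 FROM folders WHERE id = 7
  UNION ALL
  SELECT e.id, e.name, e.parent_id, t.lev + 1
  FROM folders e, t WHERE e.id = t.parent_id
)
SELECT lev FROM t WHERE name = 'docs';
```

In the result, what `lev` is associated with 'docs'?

Base: id=7 (usr), parent_id=3, lev 0.
Iteration 1: join on id=3 -> bin (id 3, parent_id=2, lev 1).
Iteration 2: join on id=2 -> docs (id 2, parent_id=1, lev 2).
Iteration 3: join on id=1 -> etc (id 1, parent_id=NULL, lev 3).
Iteration 4: parent_id is NULL; no match; recursion stops.

2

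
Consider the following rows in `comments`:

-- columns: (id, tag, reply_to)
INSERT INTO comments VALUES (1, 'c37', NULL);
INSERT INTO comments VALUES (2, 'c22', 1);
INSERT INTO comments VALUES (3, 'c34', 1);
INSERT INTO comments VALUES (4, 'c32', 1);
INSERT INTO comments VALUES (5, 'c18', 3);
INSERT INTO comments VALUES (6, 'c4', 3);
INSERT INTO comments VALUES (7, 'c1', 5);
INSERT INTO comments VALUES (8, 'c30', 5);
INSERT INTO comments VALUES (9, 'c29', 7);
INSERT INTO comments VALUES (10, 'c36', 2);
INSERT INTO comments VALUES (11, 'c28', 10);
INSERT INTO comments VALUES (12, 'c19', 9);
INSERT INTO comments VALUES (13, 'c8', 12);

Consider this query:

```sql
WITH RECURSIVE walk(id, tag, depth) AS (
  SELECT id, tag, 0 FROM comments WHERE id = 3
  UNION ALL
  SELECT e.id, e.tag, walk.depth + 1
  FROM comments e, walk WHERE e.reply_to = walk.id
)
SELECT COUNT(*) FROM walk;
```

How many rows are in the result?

Base: id=3 (c34) at depth 0.
Iteration 1: rows with reply_to in {3} -> c18 (id 5, depth 1), c4 (id 6, depth 1).
Iteration 2: rows with reply_to in {5,6} -> c1 (id 7, depth 2), c30 (id 8, depth 2).
Iteration 3: rows with reply_to in {7,8} -> c29 (id 9, depth 3).
Iteration 4: rows with reply_to in {9} -> c19 (id 12, depth 4).
Iteration 5: rows with reply_to in {12} -> c8 (id 13, depth 5).
Iteration 6: no rows with reply_to in {13}; recursion stops.
Total rows emitted: 8.

8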